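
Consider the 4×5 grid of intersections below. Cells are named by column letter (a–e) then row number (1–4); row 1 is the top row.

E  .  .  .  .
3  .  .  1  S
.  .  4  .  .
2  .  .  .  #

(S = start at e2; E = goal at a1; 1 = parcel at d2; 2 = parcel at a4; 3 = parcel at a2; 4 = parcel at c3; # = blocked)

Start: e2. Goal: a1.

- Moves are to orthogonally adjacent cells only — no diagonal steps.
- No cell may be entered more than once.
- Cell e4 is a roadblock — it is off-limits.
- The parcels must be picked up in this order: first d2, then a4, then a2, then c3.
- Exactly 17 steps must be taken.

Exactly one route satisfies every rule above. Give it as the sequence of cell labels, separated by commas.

The waypoints must appear in the order d2, a4, a2, c3, with no cell reused.
Route from e2: up 1 to e1, left 1 to d1, down 3 to d4, left 3 to a4, up 2 to a2, right 1 to b2, down 1 to b3, right 1 to c3, up 2 to c1, left 2 to a1 — 17 moves in all.
Check: order respected (1 at step 3, 2 at step 8, 3 at step 10, 4 at step 13); 17 moves as required.

e2, e1, d1, d2, d3, d4, c4, b4, a4, a3, a2, b2, b3, c3, c2, c1, b1, a1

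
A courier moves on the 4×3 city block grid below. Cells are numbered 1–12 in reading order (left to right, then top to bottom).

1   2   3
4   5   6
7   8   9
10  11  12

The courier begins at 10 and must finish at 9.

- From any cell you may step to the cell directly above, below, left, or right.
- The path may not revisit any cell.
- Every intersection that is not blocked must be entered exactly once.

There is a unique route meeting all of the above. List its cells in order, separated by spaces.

Need to visit all 12 open cells exactly once, starting at 10 and ending at 9.
Cell 1 has only two open neighbours (4 and 2), so the path must pass straight through it: one of those is the cell it's entered from and the other is where it exits.
Route from 10: up 3 to 1, right 2 to 3, down 1 to 6, left 1 to 5, down 2 to 11, right 1 to 12, up 1 to 9 — 11 moves in all.
Check: all 12 open cells covered.

10 7 4 1 2 3 6 5 8 11 12 9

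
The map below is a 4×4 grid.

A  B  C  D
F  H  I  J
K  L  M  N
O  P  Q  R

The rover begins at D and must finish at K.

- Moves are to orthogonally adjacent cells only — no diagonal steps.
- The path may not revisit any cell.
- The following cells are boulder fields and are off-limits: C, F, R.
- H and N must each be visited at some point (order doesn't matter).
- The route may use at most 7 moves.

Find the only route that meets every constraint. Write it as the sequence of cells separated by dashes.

Any route must reach H and N and still end at K within 7 moves, so the order of the required stops is forced.
Route from D: 2× down (reaching N), left to M, up to I, left to H, down to L, left to K — 7 moves in all.
Check: all required cells visited; 7 ≤ 7 moves.

D - J - N - M - I - H - L - K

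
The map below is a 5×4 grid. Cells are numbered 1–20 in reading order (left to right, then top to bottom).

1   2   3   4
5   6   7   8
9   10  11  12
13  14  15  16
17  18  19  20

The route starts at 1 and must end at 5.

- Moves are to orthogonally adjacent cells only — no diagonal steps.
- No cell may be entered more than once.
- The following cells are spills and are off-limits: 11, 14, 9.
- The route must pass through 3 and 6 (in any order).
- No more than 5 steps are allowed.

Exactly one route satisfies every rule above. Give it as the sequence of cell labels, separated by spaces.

Any route must reach 3 and 6 and still end at 5 within 5 moves, so the order of the required stops is forced.
Route from 1: 2× right (reaching 3), down to 7, 2× left (reaching 5) — 5 moves in all.
Check: all required cells visited; 5 ≤ 5 moves.

1 2 3 7 6 5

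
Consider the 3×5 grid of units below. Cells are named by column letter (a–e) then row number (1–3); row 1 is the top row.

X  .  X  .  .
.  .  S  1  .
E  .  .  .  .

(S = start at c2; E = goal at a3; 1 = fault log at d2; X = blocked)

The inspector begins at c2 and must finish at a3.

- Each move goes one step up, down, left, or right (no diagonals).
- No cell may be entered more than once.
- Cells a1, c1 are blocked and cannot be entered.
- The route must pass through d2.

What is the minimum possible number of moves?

Any route passes through d2 somewhere between c2 and a3. Summing Manhattan distances along the two legs (c2 → d2 → a3) gives a lower bound of 1 + 4 = 5 moves.
A route of 5 moves achieves this: c2 → d2 → d3 → c3 → b3 → a3.
Since 5 matches the lower bound, it is optimal.

5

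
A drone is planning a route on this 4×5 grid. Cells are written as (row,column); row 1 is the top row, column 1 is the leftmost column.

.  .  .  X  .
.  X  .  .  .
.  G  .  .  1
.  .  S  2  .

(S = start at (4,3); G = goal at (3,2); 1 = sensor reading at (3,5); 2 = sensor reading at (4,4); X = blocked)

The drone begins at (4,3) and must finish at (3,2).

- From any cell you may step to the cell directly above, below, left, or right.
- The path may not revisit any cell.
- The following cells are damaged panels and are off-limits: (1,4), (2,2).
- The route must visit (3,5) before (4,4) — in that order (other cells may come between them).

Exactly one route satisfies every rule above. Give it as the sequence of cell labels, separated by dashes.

The waypoints must appear in the order (3,5), (4,4), with no cell reused.
Route from (4,3): 2× left (reaching (4,1)), 3× up (reaching (1,1)), 2× right (reaching (1,3)), down to (2,3), 2× right (reaching (2,5)), 2× down (reaching (4,5)), left to (4,4), up to (3,4), 2× left (reaching (3,2)) — 16 moves in all.
Check: order respected (1 at step 11, 2 at step 13).

(4,3) - (4,2) - (4,1) - (3,1) - (2,1) - (1,1) - (1,2) - (1,3) - (2,3) - (2,4) - (2,5) - (3,5) - (4,5) - (4,4) - (3,4) - (3,3) - (3,2)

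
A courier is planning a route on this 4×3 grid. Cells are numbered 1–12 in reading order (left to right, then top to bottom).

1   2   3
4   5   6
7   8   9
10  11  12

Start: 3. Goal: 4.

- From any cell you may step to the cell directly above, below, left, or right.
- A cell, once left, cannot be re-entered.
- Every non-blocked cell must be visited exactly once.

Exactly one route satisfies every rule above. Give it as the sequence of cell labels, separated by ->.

3 -> 6 -> 9 -> 12 -> 11 -> 10 -> 7 -> 8 -> 5 -> 2 -> 1 -> 4

Need to visit all 12 open cells exactly once, starting at 3 and ending at 4.
Cell 1 has only two open neighbours (4 and 2), so the path must pass straight through it: one of those is the cell it's entered from and the other is where it exits.
Route from 3: down 3 to 12, left 2 to 10, up 1 to 7, right 1 to 8, up 2 to 2, left 1 to 1, down 1 to 4 — 11 moves in all.
Check: all 12 open cells covered.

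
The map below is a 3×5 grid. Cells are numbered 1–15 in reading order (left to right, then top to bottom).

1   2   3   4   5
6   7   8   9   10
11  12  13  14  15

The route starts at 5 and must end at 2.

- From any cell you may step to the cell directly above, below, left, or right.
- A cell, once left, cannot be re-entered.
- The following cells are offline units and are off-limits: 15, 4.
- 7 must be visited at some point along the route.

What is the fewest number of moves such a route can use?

5

Any route passes through 7 somewhere between 5 and 2. Summing Manhattan distances along the two legs (5 → 7 → 2) gives a lower bound of 4 + 1 = 5 moves.
A route of 5 moves achieves this: 5 → 10 → 9 → 8 → 7 → 2.
Since 5 matches the lower bound, it is optimal.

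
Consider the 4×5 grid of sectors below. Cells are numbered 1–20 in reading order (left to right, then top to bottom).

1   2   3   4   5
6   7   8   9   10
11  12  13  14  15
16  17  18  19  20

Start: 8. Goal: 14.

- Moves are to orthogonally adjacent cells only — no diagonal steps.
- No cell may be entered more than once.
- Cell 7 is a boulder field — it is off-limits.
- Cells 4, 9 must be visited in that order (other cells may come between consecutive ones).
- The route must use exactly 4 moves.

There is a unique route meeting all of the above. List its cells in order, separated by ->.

8 -> 3 -> 4 -> 9 -> 14

The waypoints must appear in the order 4, 9, with no cell reused.
Route from 8: up to 3, right to 4, 2× down (reaching 14) — 4 moves in all.
Check: order respected (4 at step 2, 9 at step 3); 4 moves as required.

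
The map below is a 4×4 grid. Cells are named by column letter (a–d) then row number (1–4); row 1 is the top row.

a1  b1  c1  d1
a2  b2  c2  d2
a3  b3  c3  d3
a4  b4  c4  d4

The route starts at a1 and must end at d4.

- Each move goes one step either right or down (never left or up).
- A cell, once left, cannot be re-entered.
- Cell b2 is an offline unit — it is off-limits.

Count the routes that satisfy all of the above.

A right/down-only route from a1 to d4 makes exactly 3 down-moves and 3 right-moves in some order.
With no other constraints that would be C(6,3) = 20 routes.
Subtract routes through each blocked cell (inclusion–exclusion for overlaps): − through b2: 12 → 8.
That gives 8 routes.

8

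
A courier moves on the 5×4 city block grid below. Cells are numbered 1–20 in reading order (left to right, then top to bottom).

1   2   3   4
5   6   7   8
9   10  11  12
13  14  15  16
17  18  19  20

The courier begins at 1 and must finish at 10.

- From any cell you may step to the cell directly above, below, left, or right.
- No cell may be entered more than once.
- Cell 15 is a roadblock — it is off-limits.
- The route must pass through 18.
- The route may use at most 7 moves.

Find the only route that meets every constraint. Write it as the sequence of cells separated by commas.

1, 5, 9, 13, 17, 18, 14, 10

Any route must reach 18 and still end at 10 within 7 moves, so the order of the required stops is forced.
Route from 1: down 4 to 17, right 1 to 18, up 2 to 10 — 7 moves in all.
Check: all required cells visited; 7 ≤ 7 moves.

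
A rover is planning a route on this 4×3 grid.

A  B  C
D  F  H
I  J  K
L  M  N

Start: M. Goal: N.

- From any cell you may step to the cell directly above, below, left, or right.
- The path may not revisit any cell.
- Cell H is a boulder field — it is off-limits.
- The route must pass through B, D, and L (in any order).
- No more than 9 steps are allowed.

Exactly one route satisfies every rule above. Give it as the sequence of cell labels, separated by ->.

M -> L -> I -> D -> A -> B -> F -> J -> K -> N

The 9-move cap with required stops at B, D, L leaves no slack for detours.
Route from M: left to L, 3× up (reaching A), right to B, 2× down (reaching J), right to K, down to N — 9 moves in all.
Check: all required cells visited; 9 ≤ 9 moves.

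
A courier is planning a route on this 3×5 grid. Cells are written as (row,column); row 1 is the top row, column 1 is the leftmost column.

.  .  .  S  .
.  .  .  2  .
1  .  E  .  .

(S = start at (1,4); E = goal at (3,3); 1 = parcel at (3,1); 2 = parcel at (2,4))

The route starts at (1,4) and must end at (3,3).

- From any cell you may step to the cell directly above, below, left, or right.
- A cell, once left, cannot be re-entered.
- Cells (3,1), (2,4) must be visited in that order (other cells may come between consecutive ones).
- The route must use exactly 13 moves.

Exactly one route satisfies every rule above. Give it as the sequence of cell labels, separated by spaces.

(1,4) (1,3) (1,2) (1,1) (2,1) (3,1) (3,2) (2,2) (2,3) (2,4) (2,5) (3,5) (3,4) (3,3)

The waypoints must appear in the order (3,1), (2,4), with no cell reused.
Route from (1,4): left 3 to (1,1), down 2 to (3,1), right 1 to (3,2), up 1 to (2,2), right 3 to (2,5), down 1 to (3,5), left 2 to (3,3) — 13 moves in all.
Check: order respected (1 at step 5, 2 at step 9); 13 moves as required.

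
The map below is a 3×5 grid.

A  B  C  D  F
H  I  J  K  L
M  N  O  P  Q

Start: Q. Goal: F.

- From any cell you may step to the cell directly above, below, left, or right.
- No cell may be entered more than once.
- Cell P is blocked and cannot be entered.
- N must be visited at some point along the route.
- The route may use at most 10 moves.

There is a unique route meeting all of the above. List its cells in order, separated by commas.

The budget equals the shortest possible length, so every move has to be on a shortest route through the required cells.
Route from Q: up to L, 2× left (reaching J), down to O, left to N, 2× up (reaching B), 3× right (reaching F) — 10 moves in all.
Check: all required cells visited; 10 ≤ 10 moves.

Q, L, K, J, O, N, I, B, C, D, F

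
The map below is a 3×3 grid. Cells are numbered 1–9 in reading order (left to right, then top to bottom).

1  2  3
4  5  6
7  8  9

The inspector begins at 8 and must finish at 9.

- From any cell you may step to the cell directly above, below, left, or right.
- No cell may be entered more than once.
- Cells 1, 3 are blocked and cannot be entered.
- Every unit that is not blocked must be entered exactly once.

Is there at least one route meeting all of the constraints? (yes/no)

no

Cell 2 has only one open neighbour but is neither the start nor the goal, so a Hamiltonian route would have to both enter and leave it through the same neighbour — impossible without revisiting.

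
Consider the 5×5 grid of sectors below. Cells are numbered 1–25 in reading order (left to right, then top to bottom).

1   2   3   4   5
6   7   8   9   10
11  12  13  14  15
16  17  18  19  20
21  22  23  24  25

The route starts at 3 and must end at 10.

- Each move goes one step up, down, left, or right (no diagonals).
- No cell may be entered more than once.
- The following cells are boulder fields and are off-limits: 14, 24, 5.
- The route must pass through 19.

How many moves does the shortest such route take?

7

Any route passes through 19 somewhere between 3 and 10. Summing Manhattan distances along the two legs (3 → 19 → 10) gives a lower bound of 4 + 3 = 7 moves.
A route of 7 moves achieves this: 3 → 8 → 13 → 18 → 19 → 20 → 15 → 10.
Since 7 matches the lower bound, it is optimal.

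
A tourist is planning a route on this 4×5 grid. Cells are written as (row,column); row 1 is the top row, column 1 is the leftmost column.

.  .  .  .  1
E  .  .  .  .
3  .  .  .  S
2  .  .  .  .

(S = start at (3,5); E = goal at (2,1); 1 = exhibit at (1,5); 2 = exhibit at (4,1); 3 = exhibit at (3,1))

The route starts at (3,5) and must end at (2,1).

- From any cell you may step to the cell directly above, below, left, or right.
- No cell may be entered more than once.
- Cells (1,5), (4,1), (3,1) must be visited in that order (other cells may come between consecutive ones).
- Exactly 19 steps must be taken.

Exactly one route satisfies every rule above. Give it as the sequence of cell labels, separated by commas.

The waypoints must appear in the order (1,5), (4,1), (3,1), with no cell reused.
Route from (3,5): down to (4,5), left to (4,4), 2× up (reaching (2,4)), right to (2,5), up to (1,5), 2× left (reaching (1,3)), 3× down (reaching (4,3)), 2× left (reaching (4,1)), up to (3,1), right to (3,2), 2× up (reaching (1,2)), left to (1,1), down to (2,1) — 19 moves in all.
Check: order respected (1 at step 6, 2 at step 13, 3 at step 14); 19 moves as required.

(3,5), (4,5), (4,4), (3,4), (2,4), (2,5), (1,5), (1,4), (1,3), (2,3), (3,3), (4,3), (4,2), (4,1), (3,1), (3,2), (2,2), (1,2), (1,1), (2,1)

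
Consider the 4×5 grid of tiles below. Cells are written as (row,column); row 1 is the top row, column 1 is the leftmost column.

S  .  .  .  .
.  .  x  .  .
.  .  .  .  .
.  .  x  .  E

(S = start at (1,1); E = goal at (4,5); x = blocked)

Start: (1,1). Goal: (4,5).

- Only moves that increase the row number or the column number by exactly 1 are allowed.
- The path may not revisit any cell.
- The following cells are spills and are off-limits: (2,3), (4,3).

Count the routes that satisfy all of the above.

10

A right/down-only route from (1,1) to (4,5) makes exactly 3 down-moves and 4 right-moves in some order.
With no other constraints that would be C(7,3) = 35 routes.
Subtract routes through each blocked cell (inclusion–exclusion for overlaps): − through (2,3): 18 − through (4,3): 10 + through (2,3)&(4,3): 3 → 10.
That gives 10 routes.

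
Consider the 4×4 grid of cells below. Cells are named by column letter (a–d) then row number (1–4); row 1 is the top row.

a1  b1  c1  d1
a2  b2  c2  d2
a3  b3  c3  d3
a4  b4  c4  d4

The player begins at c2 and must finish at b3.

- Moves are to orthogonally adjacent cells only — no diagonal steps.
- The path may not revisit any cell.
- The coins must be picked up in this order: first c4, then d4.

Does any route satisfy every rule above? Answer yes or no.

yes

One route that works: c2 → c3 → c4 → d4 → d3 → d2 → d1 → c1 → b1 → b2 → b3.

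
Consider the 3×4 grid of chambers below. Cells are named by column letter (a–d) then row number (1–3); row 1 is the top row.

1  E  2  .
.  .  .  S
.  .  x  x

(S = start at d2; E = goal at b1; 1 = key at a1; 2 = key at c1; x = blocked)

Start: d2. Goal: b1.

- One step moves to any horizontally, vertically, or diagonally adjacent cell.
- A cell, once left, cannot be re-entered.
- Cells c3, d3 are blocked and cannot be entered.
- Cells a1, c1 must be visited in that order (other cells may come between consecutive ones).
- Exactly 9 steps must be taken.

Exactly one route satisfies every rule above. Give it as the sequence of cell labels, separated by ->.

The waypoints must appear in the order a1, c1, with no cell reused.
Route from d2: up to d1, 2× down-left (reaching b3), left to a3, 2× up (reaching a1), down-right to b2, up-right to c1, left to b1 — 9 moves in all.
Check: order respected (1 at step 6, 2 at step 8); 9 moves as required.

d2 -> d1 -> c2 -> b3 -> a3 -> a2 -> a1 -> b2 -> c1 -> b1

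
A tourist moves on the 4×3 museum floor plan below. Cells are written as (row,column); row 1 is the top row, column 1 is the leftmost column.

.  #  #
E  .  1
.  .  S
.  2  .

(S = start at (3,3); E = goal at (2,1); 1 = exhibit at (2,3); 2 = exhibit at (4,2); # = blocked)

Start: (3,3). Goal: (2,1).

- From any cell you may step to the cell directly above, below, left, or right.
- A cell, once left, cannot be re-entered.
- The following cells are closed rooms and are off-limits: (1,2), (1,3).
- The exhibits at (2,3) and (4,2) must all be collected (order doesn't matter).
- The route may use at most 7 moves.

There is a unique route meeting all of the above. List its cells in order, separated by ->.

(3,3) -> (2,3) -> (2,2) -> (3,2) -> (4,2) -> (4,1) -> (3,1) -> (2,1)

The budget equals the shortest possible length, so every move has to be on a shortest route through the required cells.
Route from (3,3): up 1 to (2,3), left 1 to (2,2), down 2 to (4,2), left 1 to (4,1), up 2 to (2,1) — 7 moves in all.
Check: all required cells visited; 7 ≤ 7 moves.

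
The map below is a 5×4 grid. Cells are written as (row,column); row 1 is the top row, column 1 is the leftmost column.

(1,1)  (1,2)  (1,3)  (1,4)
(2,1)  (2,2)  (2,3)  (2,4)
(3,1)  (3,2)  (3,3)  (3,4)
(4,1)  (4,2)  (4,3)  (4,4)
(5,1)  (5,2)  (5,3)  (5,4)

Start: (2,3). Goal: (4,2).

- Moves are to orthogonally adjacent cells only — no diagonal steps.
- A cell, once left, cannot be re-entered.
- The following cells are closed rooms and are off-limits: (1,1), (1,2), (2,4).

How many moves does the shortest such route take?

The Manhattan distance from (2,3) to (4,2) is |2−4| + |3−2| = 3, so at least 3 moves are needed.
A route of 3 moves achieves this: (2,3) → (3,3) → (4,3) → (4,2).
Since 3 matches the lower bound, it is optimal.

3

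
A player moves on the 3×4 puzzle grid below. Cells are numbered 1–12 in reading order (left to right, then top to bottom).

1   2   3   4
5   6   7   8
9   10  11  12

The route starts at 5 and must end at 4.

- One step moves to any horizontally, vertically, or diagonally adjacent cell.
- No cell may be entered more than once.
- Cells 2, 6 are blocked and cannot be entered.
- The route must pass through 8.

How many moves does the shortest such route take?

4

Any route passes through 8 somewhere between 5 and 4. Summing Chebyshev distances along the two legs (5 → 8 → 4) gives a lower bound of 3 + 1 = 4 moves.
A route of 4 moves achieves this: 5 → 10 → 7 → 8 → 4.
Since 4 matches the lower bound, it is optimal.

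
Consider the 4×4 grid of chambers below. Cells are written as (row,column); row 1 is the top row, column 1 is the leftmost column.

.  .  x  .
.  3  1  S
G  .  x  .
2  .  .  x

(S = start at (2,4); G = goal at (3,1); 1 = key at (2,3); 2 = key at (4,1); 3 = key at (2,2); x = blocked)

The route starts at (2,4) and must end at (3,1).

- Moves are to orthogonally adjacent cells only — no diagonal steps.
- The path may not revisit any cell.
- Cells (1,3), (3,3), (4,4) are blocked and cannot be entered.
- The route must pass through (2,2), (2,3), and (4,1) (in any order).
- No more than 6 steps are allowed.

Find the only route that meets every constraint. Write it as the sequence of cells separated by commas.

The budget equals the shortest possible length, so every move has to be on a shortest route through the required cells.
Route from (2,4): 2× left (reaching (2,2)), 2× down (reaching (4,2)), left to (4,1), up to (3,1) — 6 moves in all.
Check: all required cells visited; 6 ≤ 6 moves.

(2,4), (2,3), (2,2), (3,2), (4,2), (4,1), (3,1)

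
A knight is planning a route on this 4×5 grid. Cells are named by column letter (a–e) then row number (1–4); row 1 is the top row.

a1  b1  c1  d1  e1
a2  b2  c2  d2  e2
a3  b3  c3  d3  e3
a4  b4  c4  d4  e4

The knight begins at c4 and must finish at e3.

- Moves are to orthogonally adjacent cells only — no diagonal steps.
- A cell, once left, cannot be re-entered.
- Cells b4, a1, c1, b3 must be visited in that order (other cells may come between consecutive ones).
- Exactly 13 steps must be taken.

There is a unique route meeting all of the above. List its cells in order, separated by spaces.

The waypoints must appear in the order b4, a1, c1, b3, with no cell reused.
Route from c4: 2× left (reaching a4), 3× up (reaching a1), 2× right (reaching c1), down to c2, left to b2, down to b3, 3× right (reaching e3) — 13 moves in all.
Check: order respected (b4 at step 1, a1 at step 5, c1 at step 7, b3 at step 10); 13 moves as required.

c4 b4 a4 a3 a2 a1 b1 c1 c2 b2 b3 c3 d3 e3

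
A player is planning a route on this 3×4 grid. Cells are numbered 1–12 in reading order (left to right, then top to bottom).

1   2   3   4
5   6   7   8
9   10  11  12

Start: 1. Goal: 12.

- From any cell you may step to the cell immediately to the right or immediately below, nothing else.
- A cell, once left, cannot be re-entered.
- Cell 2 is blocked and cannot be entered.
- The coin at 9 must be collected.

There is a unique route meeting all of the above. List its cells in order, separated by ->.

1 -> 5 -> 9 -> 10 -> 11 -> 12

Moves only go right or down, so the column and row indices never decrease.
Route from 1: 2× down (reaching 9), 3× right (reaching 12) — 5 moves in all.
Check: all required cells visited.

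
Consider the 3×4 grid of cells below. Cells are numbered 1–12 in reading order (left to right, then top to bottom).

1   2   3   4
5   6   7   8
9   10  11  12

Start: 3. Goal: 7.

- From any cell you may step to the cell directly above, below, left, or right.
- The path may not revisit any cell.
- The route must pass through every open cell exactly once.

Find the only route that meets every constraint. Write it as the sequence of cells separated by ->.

Need to visit all 12 open cells exactly once, starting at 3 and ending at 7.
Cell 9 has only two open neighbours (5 and 10), so the path must pass straight through it: one of those is the cell it's entered from and the other is where it exits.
Route from 3: right to 4, 2× down (reaching 12), 3× left (reaching 9), 2× up (reaching 1), right to 2, down to 6, right to 7 — 11 moves in all.
Check: all 12 open cells covered.

3 -> 4 -> 8 -> 12 -> 11 -> 10 -> 9 -> 5 -> 1 -> 2 -> 6 -> 7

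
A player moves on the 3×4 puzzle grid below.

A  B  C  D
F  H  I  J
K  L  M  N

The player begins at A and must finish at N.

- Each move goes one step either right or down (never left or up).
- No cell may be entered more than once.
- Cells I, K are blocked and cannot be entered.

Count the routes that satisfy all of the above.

3

A right/down-only route from A to N makes exactly 2 down-moves and 3 right-moves in some order.
With no other constraints that would be C(5,2) = 10 routes.
Subtract routes through each blocked cell (inclusion–exclusion for overlaps): − through I: 6 − through K: 1 → 3.
That gives 3 routes.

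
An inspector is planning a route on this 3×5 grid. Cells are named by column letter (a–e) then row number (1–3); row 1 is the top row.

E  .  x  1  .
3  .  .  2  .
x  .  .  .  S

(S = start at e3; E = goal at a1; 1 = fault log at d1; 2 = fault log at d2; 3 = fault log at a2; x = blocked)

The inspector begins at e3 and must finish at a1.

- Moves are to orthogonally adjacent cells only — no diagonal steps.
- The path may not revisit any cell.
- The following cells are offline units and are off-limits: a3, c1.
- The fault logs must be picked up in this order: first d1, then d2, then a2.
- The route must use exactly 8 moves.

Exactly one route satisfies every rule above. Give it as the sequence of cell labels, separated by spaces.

e3 e2 e1 d1 d2 c2 b2 a2 a1

The waypoints must appear in the order d1, d2, a2, with no cell reused.
Route from e3: 2× up (reaching e1), left to d1, down to d2, 3× left (reaching a2), up to a1 — 8 moves in all.
Check: order respected (1 at step 3, 2 at step 4, 3 at step 7); 8 moves as required.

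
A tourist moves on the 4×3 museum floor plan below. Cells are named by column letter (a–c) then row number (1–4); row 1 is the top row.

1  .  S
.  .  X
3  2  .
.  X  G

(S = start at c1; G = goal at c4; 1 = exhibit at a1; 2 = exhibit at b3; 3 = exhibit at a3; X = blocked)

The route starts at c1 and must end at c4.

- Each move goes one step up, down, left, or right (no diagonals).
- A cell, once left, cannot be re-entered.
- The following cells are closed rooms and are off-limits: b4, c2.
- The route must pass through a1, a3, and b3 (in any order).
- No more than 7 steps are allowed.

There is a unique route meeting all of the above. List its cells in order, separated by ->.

Any route must reach a1, a3, and b3 and still end at c4 within 7 moves, so the order of the required stops is forced.
Route from c1: 2× left (reaching a1), 2× down (reaching a3), 2× right (reaching c3), down to c4 — 7 moves in all.
Check: all required cells visited; 7 ≤ 7 moves.

c1 -> b1 -> a1 -> a2 -> a3 -> b3 -> c3 -> c4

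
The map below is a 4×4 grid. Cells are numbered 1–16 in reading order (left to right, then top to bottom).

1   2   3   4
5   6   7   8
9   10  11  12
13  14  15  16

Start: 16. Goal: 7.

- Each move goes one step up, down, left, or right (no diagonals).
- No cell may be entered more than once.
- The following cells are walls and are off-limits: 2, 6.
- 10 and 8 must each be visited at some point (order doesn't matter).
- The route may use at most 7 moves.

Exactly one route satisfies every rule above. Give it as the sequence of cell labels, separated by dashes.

16 - 15 - 14 - 10 - 11 - 12 - 8 - 7

The 7-move cap with required stops at 10, 8 leaves no slack for detours.
Route from 16: left 2 to 14, up 1 to 10, right 2 to 12, up 1 to 8, left 1 to 7 — 7 moves in all.
Check: all required cells visited; 7 ≤ 7 moves.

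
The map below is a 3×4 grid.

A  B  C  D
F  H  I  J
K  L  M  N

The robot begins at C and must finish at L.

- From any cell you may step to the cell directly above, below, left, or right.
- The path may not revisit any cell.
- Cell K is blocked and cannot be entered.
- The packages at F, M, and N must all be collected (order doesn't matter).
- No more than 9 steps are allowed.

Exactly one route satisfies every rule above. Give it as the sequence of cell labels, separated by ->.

C -> B -> A -> F -> H -> I -> J -> N -> M -> L

Any route must reach F, M, and N and still end at L within 9 moves, so the order of the required stops is forced.
Route from C: left 2 to A, down 1 to F, right 3 to J, down 1 to N, left 2 to L — 9 moves in all.
Check: all required cells visited; 9 ≤ 9 moves.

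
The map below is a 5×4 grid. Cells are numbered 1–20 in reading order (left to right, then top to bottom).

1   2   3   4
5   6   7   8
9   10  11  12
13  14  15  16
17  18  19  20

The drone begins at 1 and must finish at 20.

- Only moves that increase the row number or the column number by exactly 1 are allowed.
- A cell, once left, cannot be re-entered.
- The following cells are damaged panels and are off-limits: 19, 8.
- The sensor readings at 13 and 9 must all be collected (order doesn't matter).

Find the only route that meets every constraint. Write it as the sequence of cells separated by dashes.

1 - 5 - 9 - 13 - 14 - 15 - 16 - 20

Moves only go right or down, so the column and row indices never decrease.
Route from 1: down 3 to 13, right 3 to 16, down 1 to 20 — 7 moves in all.
Check: all required cells visited.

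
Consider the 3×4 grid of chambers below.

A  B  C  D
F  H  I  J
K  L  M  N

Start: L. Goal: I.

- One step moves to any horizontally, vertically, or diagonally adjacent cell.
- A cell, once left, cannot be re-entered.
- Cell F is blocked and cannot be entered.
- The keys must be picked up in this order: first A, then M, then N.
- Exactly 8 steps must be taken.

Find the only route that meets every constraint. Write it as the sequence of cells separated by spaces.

The waypoints must appear in the order A, M, N, with no cell reused.
Route from L: up to H, up-left to A, 2× right (reaching C), down-right to J, down-left to M, right to N, up-left to I — 8 moves in all.
Check: order respected (A at step 2, M at step 6, N at step 7); 8 moves as required.

L H A B C J M N I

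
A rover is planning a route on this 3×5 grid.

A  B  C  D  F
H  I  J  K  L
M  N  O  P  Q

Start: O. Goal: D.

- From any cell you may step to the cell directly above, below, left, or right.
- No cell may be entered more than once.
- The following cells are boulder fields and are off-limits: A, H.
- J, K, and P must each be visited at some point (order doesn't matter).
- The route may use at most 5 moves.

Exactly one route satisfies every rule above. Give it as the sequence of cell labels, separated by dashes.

Any route must reach J, K, and P and still end at D within 5 moves, so the order of the required stops is forced.
Route from O: right 1 to P, up 1 to K, left 1 to J, up 1 to C, right 1 to D — 5 moves in all.
Check: all required cells visited; 5 ≤ 5 moves.

O - P - K - J - C - D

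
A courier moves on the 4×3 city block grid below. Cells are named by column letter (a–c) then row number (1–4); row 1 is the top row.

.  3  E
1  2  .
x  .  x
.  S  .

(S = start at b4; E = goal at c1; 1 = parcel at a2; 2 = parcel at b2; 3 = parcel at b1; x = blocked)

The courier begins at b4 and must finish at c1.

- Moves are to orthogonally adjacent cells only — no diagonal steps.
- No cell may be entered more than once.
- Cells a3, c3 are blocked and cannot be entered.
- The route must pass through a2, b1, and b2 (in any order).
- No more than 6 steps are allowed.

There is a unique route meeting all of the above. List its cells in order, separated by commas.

b4, b3, b2, a2, a1, b1, c1

The budget equals the shortest possible length, so every move has to be on a shortest route through the required cells.
Route from b4: up 2 to b2, left 1 to a2, up 1 to a1, right 2 to c1 — 6 moves in all.
Check: all required cells visited; 6 ≤ 6 moves.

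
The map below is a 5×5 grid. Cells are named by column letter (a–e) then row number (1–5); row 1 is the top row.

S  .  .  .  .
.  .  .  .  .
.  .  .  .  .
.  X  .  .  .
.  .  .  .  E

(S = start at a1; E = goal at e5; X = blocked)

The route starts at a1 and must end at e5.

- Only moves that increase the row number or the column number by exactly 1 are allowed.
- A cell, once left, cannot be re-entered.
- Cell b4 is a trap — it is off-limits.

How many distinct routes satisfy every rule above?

54

A right/down-only route from a1 to e5 makes exactly 4 down-moves and 4 right-moves in some order.
With no other constraints that would be C(8,4) = 70 routes.
Subtract routes through each blocked cell (inclusion–exclusion for overlaps): − through b4: 16 → 54.
That gives 54 routes.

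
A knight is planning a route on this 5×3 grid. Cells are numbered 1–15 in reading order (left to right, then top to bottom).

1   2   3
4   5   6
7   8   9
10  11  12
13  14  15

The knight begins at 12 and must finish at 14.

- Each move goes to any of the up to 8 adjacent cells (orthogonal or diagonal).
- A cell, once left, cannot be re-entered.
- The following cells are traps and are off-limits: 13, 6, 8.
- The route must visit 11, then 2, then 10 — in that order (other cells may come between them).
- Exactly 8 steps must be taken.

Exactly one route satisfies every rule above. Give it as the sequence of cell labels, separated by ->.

The waypoints must appear in the order 11, 2, 10, with no cell reused.
Route from 12: left to 11, up-right to 9, up-left to 5, up to 2, down-left to 4, 2× down (reaching 10), down-right to 14 — 8 moves in all.
Check: order respected (11 at step 1, 2 at step 4, 10 at step 7); 8 moves as required.

12 -> 11 -> 9 -> 5 -> 2 -> 4 -> 7 -> 10 -> 14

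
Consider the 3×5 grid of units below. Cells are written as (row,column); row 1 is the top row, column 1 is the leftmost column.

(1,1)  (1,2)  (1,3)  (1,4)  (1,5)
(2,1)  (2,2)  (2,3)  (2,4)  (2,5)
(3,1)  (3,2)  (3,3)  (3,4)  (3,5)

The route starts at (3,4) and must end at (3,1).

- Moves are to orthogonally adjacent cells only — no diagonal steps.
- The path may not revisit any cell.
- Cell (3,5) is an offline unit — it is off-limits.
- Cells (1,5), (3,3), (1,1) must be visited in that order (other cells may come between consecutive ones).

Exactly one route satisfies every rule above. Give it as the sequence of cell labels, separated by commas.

(3,4), (2,4), (2,5), (1,5), (1,4), (1,3), (2,3), (3,3), (3,2), (2,2), (1,2), (1,1), (2,1), (3,1)

The waypoints must appear in the order (1,5), (3,3), (1,1), with no cell reused.
Route from (3,4): up to (2,4), right to (2,5), up to (1,5), 2× left (reaching (1,3)), 2× down (reaching (3,3)), left to (3,2), 2× up (reaching (1,2)), left to (1,1), 2× down (reaching (3,1)) — 13 moves in all.
Check: order respected ((1,5) at step 3, (3,3) at step 7, (1,1) at step 11).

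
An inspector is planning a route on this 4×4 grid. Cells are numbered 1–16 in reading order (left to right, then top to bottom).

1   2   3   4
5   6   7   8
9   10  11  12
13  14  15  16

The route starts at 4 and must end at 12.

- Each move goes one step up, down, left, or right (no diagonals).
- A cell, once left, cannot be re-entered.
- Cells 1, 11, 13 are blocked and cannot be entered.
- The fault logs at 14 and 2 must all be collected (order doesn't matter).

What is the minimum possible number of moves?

8

Any route passes through 14 and 2 in some order between 4 and 12. Summing Manhattan distances along each leg and taking the cheapest ordering (4 → 2 → 14 → 12) gives a lower bound of 2 + 3 + 3 = 8 moves.
A route of 8 moves achieves this: 4 → 3 → 2 → 6 → 10 → 14 → 15 → 16 → 12.
Since 8 matches the lower bound, it is optimal.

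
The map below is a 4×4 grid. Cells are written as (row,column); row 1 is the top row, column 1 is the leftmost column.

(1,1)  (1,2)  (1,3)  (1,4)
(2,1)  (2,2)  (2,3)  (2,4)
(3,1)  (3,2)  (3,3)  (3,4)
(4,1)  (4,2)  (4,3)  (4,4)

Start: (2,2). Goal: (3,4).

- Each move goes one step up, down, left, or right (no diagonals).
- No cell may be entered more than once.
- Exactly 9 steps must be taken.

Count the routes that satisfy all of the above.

23

Need simple routes of exactly 9 moves from (2,2) to (3,4) (Manhattan distance 3, so 3 moves are spent on a detour and 3 undoing it).
Branch systematically from the start, pruning whenever the remaining move budget drops below the Manhattan distance to (3,4) or differs from it in parity. Grouping the completions by first move — via (1,2): 9; via (3,2): 5; via (2,1): 7; via (2,3): 2 — and summing: 9 + 5 + 7 + 2 = 23.
That gives 23 routes.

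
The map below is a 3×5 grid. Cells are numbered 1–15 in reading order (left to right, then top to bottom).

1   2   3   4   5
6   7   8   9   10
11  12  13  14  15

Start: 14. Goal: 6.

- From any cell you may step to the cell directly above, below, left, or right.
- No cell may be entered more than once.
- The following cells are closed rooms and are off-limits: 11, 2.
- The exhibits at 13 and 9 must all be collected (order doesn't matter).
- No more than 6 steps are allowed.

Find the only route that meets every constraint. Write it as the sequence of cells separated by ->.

Any route must reach 13 and 9 and still end at 6 within 6 moves, so the order of the required stops is forced.
Route from 14: up to 9, left to 8, down to 13, left to 12, up to 7, left to 6 — 6 moves in all.
Check: all required cells visited; 6 ≤ 6 moves.

14 -> 9 -> 8 -> 13 -> 12 -> 7 -> 6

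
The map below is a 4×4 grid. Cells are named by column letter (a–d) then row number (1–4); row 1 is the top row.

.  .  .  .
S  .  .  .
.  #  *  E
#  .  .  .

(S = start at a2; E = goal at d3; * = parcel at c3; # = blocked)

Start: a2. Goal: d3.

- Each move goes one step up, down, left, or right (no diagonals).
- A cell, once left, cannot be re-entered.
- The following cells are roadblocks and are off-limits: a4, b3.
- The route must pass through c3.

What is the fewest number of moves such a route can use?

Any route passes through c3 somewhere between a2 and d3. Summing Manhattan distances along the two legs (a2 → c3 → d3) gives a lower bound of 3 + 1 = 4 moves.
A route of 4 moves achieves this: a2 → b2 → c2 → c3 → d3.
Since 4 matches the lower bound, it is optimal.

4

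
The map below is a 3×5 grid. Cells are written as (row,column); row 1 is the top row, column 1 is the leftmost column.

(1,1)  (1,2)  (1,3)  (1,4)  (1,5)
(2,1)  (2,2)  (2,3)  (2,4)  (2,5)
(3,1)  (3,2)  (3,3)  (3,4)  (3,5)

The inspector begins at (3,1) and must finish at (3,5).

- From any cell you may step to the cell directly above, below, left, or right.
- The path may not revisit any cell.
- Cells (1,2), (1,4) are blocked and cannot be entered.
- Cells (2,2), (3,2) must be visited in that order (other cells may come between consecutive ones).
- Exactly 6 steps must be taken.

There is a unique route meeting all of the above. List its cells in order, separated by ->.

The waypoints must appear in the order (2,2), (3,2), with no cell reused.
Route from (3,1): up 1 to (2,1), right 1 to (2,2), down 1 to (3,2), right 3 to (3,5) — 6 moves in all.
Check: order respected ((2,2) at step 2, (3,2) at step 3); 6 moves as required.

(3,1) -> (2,1) -> (2,2) -> (3,2) -> (3,3) -> (3,4) -> (3,5)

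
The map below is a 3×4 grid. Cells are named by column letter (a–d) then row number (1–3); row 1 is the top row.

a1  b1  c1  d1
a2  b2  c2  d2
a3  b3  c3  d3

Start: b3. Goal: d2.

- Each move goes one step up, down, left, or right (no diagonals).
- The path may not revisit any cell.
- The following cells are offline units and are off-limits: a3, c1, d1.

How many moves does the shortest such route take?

The Manhattan distance from b3 to d2 is |3−2| + |2−4| = 3, so at least 3 moves are needed.
A route of 3 moves achieves this: b3 → b2 → c2 → d2.
Since 3 matches the lower bound, it is optimal.

3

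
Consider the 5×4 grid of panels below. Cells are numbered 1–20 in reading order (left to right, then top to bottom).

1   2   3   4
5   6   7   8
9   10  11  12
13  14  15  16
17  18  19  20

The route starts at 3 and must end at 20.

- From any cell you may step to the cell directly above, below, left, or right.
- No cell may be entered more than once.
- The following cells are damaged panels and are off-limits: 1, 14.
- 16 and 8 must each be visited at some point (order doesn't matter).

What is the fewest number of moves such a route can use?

Any route passes through 16 and 8 in some order between 3 and 20. Summing Manhattan distances along each leg and taking the cheapest ordering (3 → 8 → 16 → 20) gives a lower bound of 2 + 2 + 1 = 5 moves.
A route of 5 moves achieves this: 3 → 7 → 8 → 12 → 16 → 20.
Since 5 matches the lower bound, it is optimal.

5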